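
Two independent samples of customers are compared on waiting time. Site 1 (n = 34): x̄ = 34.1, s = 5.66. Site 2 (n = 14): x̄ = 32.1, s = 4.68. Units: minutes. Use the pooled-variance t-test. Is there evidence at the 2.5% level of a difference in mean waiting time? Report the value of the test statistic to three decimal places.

1.166

Let group 1 = site 1, group 2 = site 2. H0: μ_1 = μ_2; H1: μ_1 ≠ μ_2 (two-sample pooled-variance t-test, two-sided).
s_p² = [(34−1)·5.66² + (14−1)·4.68²]/(34+14−2) = 29.1719
t = (34.1 − 32.1)/√[29.1719·(1/34 + 1/14)] = 1.166
df = n₁ + n₂ − 2 = 46
Two-sided p-value ≈ 0.2496
Since p ≈ 0.2496 > α = 0.025, fail to reject H0; the data do not provide sufficient evidence against H0.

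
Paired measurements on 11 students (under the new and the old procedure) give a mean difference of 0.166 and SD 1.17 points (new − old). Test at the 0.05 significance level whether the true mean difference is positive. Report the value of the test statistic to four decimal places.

0.4706

H0: μ_d = 0; H1: μ_d > 0 (paired t-test on the differences, right-tailed).
t = d̄/(s_d/√n) = 0.166/(1.17/√11) = 0.4706
df = n − 1 = 10
p-value = P(T ≥ 0.4706) ≈ 0.3240
Since p ≈ 0.3240 > α = 0.05, fail to reject H0; the evidence is not statistically significant.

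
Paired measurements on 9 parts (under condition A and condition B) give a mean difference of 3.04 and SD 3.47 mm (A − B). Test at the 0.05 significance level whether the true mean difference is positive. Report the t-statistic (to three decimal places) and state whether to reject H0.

t = 2.628; reject H0

H0: μ_d = 0; H1: μ_d > 0 (paired t-test on the differences, right-tailed).
t = d̄/(s_d/√n) = 3.04/(3.47/√9) = 2.628
df = n − 1 = 8
p-value = P(T ≥ 2.628) ≈ 0.0151
Since p ≈ 0.0151 < α = 0.05, reject H0; the evidence is statistically significant.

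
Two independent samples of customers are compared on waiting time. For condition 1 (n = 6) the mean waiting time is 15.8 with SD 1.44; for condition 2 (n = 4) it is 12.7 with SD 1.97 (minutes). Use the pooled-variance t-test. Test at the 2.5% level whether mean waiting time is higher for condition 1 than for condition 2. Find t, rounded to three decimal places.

2.895

Let group 1 = condition 1, group 2 = condition 2. H0: μ_1 = μ_2; H1: μ_1 > μ_2 (two-sample pooled-variance t-test, right-tailed).
s_p² = [(6−1)·1.44² + (4−1)·1.97²]/(6+4−2) = 2.75134
t = (15.8 − 12.7)/√[2.75134·(1/6 + 1/4)] = 2.895
df = n₁ + n₂ − 2 = 8
p-value = P(T ≥ 2.895) ≈ 0.010
Since p ≈ 0.010 < α = 0.025, reject H0; the data support H1.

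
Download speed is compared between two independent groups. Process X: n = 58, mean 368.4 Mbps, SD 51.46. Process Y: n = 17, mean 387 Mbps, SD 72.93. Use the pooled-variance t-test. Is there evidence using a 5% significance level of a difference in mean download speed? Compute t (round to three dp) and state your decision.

t = -1.186; fail to reject H0

Let group 1 = process X, group 2 = process Y. H0: μ_1 = μ_2; H1: μ_1 ≠ μ_2 (two-sample pooled-variance t-test, two-sided).
s_p² = [(58−1)·51.46² + (17−1)·72.93²]/(58+17−2) = 3233.48
t = (368.4 − 387)/√[3233.48·(1/58 + 1/17)] = -1.186
df = n₁ + n₂ − 2 = 73
Two-sided p-value ≈ 0.2395
Since p ≈ 0.2395 > α = 0.05, fail to reject H0; the evidence is not statistically significant.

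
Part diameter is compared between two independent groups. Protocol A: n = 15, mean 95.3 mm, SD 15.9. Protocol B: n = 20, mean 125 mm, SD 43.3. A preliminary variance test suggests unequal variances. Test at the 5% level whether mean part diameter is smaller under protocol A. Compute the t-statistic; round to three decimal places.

-2.824

Let group 1 = protocol A, group 2 = protocol B. H0: μ_1 = μ_2; H1: μ_1 < μ_2 (Welch's two-sample t-test, left-tailed).
t = (x̄_1 − x̄_2)/√(s_1²/n_1 + s_2²/n_2) = (95.3 − 125)/√(15.9²/15 + 43.3²/20) = -2.824
Welch–Satterthwaite df ≈ 25.33
p-value = P(T ≤ -2.824) ≈ 0.0046
Since p ≈ 0.0046 < α = 0.05, reject H0; the data support H1.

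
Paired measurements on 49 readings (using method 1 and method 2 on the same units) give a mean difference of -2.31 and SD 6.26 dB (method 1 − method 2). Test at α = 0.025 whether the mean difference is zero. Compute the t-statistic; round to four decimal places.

H0: μ_d = 0; H1: μ_d ≠ 0 (paired t-test on the differences, two-sided).
t = d̄/(s_d/√n) = -2.31/(6.26/√49) = -2.5831
df = n − 1 = 48
Two-sided p-value ≈ 0.0129
Since p ≈ 0.0129 < α = 0.025, reject H0; the data support H1.

-2.5831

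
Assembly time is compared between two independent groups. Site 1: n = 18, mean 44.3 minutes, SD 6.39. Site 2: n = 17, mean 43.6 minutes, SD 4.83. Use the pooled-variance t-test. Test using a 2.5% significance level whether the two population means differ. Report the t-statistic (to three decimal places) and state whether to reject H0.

t = 0.364; fail to reject H0

Let group 1 = site 1, group 2 = site 2. H0: μ_1 = μ_2; H1: μ_1 ≠ μ_2 (two-sample pooled-variance t-test, two-sided).
s_p² = [(18−1)·6.39² + (17−1)·4.83²]/(18+17−2) = 32.3457
t = (44.3 − 43.6)/√[32.3457·(1/18 + 1/17)] = 0.364
df = n₁ + n₂ − 2 = 33
Two-sided p-value ≈ 0.718
Since p ≈ 0.718 > α = 0.025, fail to reject H0; the data do not provide sufficient evidence against H0.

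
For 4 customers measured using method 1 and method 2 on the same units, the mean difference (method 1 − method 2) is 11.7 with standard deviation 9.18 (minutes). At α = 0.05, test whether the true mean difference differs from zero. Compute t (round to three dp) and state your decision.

t = 2.549; fail to reject H0

H0: μ_d = 0; H1: μ_d ≠ 0 (paired t-test on the differences, two-sided).
t = d̄/(s_d/√n) = 11.7/(9.18/√4) = 2.549
df = n − 1 = 3
Two-sided p-value ≈ 0.0840
Since p ≈ 0.0840 > α = 0.05, fail to reject H0; the evidence is not statistically significant.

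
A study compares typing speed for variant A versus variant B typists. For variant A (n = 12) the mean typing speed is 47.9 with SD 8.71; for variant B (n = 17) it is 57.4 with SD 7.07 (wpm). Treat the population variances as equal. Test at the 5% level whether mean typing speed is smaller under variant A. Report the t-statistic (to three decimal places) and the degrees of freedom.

t = -3.239, df = 27

Let group 1 = variant A, group 2 = variant B. H0: μ_1 = μ_2; H1: μ_1 < μ_2 (two-sample pooled-variance t-test, left-tailed).
s_p² = [(12−1)·8.71² + (17−1)·7.07²]/(12+17−2) = 60.5283
t = (47.9 − 57.4)/√[60.5283·(1/12 + 1/17)] = -3.239
df = n₁ + n₂ − 2 = 27
p-value = P(T ≤ -3.239) ≈ 0.002
Since p ≈ 0.002 < α = 0.05, reject H0; the data support H1.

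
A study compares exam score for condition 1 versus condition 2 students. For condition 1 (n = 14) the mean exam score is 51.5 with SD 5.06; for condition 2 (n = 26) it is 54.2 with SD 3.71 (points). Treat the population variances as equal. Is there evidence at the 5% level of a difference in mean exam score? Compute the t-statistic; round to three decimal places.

-1.930

Let group 1 = condition 1, group 2 = condition 2. H0: μ_1 = μ_2; H1: μ_1 ≠ μ_2 (two-sample pooled-variance t-test, two-sided).
s_p² = [(14−1)·5.06² + (26−1)·3.71²]/(14+26−2) = 17.8145
t = (51.5 − 54.2)/√[17.8145·(1/14 + 1/26)] = -1.930
df = n₁ + n₂ − 2 = 38
Two-sided p-value ≈ 0.0611
Since p ≈ 0.0611 > α = 0.05, fail to reject H0; the evidence is not statistically significant.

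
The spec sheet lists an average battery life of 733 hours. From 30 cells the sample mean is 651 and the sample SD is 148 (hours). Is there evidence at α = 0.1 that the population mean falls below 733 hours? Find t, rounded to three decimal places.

H0: μ = 733; H1: μ < 733 (one-sample t-test, left-tailed).
t = (x̄ − μ₀)/(s/√n) = (651 − 733)/(148/√30) = -3.035
df = n − 1 = 29
p-value = P(T ≤ -3.035) ≈ 0.0025
Since p ≈ 0.0025 < α = 0.1, reject H0; the evidence is statistically significant.

-3.035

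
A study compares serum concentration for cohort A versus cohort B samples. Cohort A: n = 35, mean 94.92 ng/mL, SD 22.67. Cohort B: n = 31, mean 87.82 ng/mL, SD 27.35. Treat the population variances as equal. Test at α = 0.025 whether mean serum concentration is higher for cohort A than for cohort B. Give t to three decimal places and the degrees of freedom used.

Let group 1 = cohort A, group 2 = cohort B. H0: μ_1 = μ_2; H1: μ_1 > μ_2 (two-sample pooled-variance t-test, right-tailed).
s_p² = [(35−1)·22.67² + (31−1)·27.35²]/(35+31−2) = 623.66
t = (94.92 − 87.82)/√[623.66·(1/35 + 1/31)] = 1.153
df = n₁ + n₂ − 2 = 64
p-value = P(T ≥ 1.153) ≈ 0.127
Since p ≈ 0.127 > α = 0.025, fail to reject H0; the evidence is not statistically significant.

t = 1.153, df = 64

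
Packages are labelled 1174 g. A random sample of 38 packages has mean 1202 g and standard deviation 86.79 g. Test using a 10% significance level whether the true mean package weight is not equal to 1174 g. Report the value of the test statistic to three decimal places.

H0: μ = 1174; H1: μ ≠ 1174 (one-sample t-test, two-sided).
t = (x̄ − μ₀)/(s/√n) = (1202 − 1174)/(86.79/√38) = 1.989
df = n − 1 = 37
Two-sided p-value ≈ 0.0542
Since p ≈ 0.0542 < α = 0.1, reject H0; the data support H1.

1.989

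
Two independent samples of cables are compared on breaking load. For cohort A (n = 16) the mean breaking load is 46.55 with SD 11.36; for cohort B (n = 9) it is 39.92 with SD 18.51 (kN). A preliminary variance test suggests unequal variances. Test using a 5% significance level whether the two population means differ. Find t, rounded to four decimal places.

Let group 1 = cohort A, group 2 = cohort B. H0: μ_1 = μ_2; H1: μ_1 ≠ μ_2 (Welch's two-sample t-test, two-sided).
t = (x̄_1 − x̄_2)/√(s_1²/n_1 + s_2²/n_2) = (46.55 − 39.92)/√(11.36²/16 + 18.51²/9) = 0.9761
Welch–Satterthwaite df ≈ 11.47
Two-sided p-value ≈ 0.3491
Since p ≈ 0.3491 > α = 0.05, fail to reject H0; the evidence is not statistically significant.

0.9761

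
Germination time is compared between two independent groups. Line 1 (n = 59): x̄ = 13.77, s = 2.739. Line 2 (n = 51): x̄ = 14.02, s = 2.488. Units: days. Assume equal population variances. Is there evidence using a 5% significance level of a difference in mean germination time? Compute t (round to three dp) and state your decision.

t = -0.498; fail to reject H0

Let group 1 = line 1, group 2 = line 2. H0: μ_1 = μ_2; H1: μ_1 ≠ μ_2 (two-sample pooled-variance t-test, two-sided).
s_p² = [(59−1)·2.739² + (51−1)·2.488²]/(59+51−2) = 6.89472
t = (13.77 − 14.02)/√[6.89472·(1/59 + 1/51)] = -0.498
df = n₁ + n₂ − 2 = 108
Two-sided p-value ≈ 0.620
Since p ≈ 0.620 > α = 0.05, fail to reject H0; the data do not provide sufficient evidence against H0.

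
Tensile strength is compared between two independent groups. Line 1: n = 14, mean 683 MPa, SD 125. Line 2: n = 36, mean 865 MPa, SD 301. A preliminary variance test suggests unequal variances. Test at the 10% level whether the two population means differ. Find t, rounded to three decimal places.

Let group 1 = line 1, group 2 = line 2. H0: μ_1 = μ_2; H1: μ_1 ≠ μ_2 (Welch's two-sample t-test, two-sided).
t = (x̄_1 − x̄_2)/√(s_1²/n_1 + s_2²/n_2) = (683 − 865)/√(125²/14 + 301²/36) = -3.020
Welch–Satterthwaite df ≈ 47.68
Two-sided p-value ≈ 0.004
Since p ≈ 0.004 < α = 0.1, reject H0; the data support H1.

-3.020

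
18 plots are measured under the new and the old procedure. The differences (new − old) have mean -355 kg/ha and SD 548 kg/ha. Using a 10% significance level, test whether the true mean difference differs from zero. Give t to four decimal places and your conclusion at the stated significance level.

H0: μ_d = 0; H1: μ_d ≠ 0 (paired t-test on the differences, two-sided).
t = d̄/(s_d/√n) = -355/(548/√18) = -2.7484
df = n − 1 = 17
Two-sided p-value ≈ 0.0137
Since p ≈ 0.0137 < α = 0.1, reject H0; the evidence is statistically significant.

t = -2.7484; reject H0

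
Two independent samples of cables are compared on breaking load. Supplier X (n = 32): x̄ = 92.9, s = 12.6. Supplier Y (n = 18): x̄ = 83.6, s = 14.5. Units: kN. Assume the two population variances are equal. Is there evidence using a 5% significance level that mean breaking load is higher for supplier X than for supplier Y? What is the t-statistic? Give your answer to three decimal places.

2.373

Let group 1 = supplier X, group 2 = supplier Y. H0: μ_1 = μ_2; H1: μ_1 > μ_2 (two-sample pooled-variance t-test, right-tailed).
s_p² = [(32−1)·12.6² + (18−1)·14.5²]/(32+18−2) = 176.996
t = (92.9 − 83.6)/√[176.996·(1/32 + 1/18)] = 2.373
df = n₁ + n₂ − 2 = 48
p-value = P(T ≥ 2.373) ≈ 0.011
Since p ≈ 0.011 < α = 0.05, reject H0; the evidence is statistically significant.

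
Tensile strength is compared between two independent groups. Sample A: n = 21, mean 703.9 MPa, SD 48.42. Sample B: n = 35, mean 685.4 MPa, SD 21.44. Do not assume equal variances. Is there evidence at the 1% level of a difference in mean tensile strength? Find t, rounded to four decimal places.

Let group 1 = sample A, group 2 = sample B. H0: μ_1 = μ_2; H1: μ_1 ≠ μ_2 (Welch's two-sample t-test, two-sided).
t = (x̄_1 − x̄_2)/√(s_1²/n_1 + s_2²/n_2) = (703.9 − 685.4)/√(48.42²/21 + 21.44²/35) = 1.6562
Welch–Satterthwaite df ≈ 24.78
Two-sided p-value ≈ 0.1103
Since p ≈ 0.1103 > α = 0.01, fail to reject H0; the data do not provide sufficient evidence against H0.

1.6562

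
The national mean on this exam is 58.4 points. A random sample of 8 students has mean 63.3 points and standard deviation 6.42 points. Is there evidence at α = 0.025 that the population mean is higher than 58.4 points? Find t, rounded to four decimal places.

H0: μ = 58.4; H1: μ > 58.4 (one-sample t-test, right-tailed).
t = (x̄ − μ₀)/(s/√n) = (63.3 − 58.4)/(6.42/√8) = 2.1588
df = n − 1 = 7
p-value = P(T ≥ 2.1588) ≈ 0.034
Since p ≈ 0.034 > α = 0.025, fail to reject H0; the evidence is not statistically significant.

2.1588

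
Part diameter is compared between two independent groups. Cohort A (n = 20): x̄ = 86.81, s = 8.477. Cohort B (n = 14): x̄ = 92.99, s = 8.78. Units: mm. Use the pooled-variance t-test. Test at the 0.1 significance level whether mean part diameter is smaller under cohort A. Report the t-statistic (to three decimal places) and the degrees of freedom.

t = -2.062, df = 32

Let group 1 = cohort A, group 2 = cohort B. H0: μ_1 = μ_2; H1: μ_1 < μ_2 (two-sample pooled-variance t-test, left-tailed).
s_p² = [(20−1)·8.477² + (14−1)·8.78²]/(20+14−2) = 73.9838
t = (86.81 − 92.99)/√[73.9838·(1/20 + 1/14)] = -2.062
df = n₁ + n₂ − 2 = 32
p-value = P(T ≤ -2.062) ≈ 0.0237
Since p ≈ 0.0237 < α = 0.1, reject H0; the data support H1.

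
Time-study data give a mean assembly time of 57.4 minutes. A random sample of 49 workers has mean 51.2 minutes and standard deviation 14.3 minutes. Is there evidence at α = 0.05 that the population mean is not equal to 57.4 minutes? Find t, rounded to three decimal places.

-3.035

H0: μ = 57.4; H1: μ ≠ 57.4 (one-sample t-test, two-sided).
t = (x̄ − μ₀)/(s/√n) = (51.2 − 57.4)/(14.3/√49) = -3.035
df = n − 1 = 48
Two-sided p-value ≈ 0.0039
Since p ≈ 0.0039 < α = 0.05, reject H0; the data support H1.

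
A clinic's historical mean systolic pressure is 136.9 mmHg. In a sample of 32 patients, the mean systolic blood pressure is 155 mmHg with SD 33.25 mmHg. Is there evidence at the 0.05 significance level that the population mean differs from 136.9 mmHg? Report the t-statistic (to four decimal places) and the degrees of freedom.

H0: μ = 136.9; H1: μ ≠ 136.9 (one-sample t-test, two-sided).
t = (x̄ − μ₀)/(s/√n) = (155 − 136.9)/(33.25/√32) = 3.0794
df = n − 1 = 31
Two-sided p-value ≈ 0.0043
Since p ≈ 0.0043 < α = 0.05, reject H0; the evidence is statistically significant.

t = 3.0794, df = 31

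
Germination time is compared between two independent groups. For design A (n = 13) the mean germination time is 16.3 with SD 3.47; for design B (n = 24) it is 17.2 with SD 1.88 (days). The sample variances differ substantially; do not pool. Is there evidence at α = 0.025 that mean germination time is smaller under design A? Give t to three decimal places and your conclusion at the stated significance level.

Let group 1 = design A, group 2 = design B. H0: μ_1 = μ_2; H1: μ_1 < μ_2 (Welch's two-sample t-test, left-tailed).
t = (x̄_1 − x̄_2)/√(s_1²/n_1 + s_2²/n_2) = (16.3 − 17.2)/√(3.47²/13 + 1.88²/24) = -0.869
Welch–Satterthwaite df ≈ 15.91
p-value = P(T ≤ -0.869) ≈ 0.199
Since p ≈ 0.199 > α = 0.025, fail to reject H0; the evidence is not statistically significant.

t = -0.869; fail to reject H0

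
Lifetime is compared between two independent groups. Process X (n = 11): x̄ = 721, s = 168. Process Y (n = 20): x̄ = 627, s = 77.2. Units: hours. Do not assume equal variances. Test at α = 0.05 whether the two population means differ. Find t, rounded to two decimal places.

Let group 1 = process X, group 2 = process Y. H0: μ_1 = μ_2; H1: μ_1 ≠ μ_2 (Welch's two-sample t-test, two-sided).
t = (x̄_1 − x̄_2)/√(s_1²/n_1 + s_2²/n_2) = (721 − 627)/√(168²/11 + 77.2²/20) = 1.76
Welch–Satterthwaite df ≈ 12.37
Two-sided p-value ≈ 0.1037
Since p ≈ 0.1037 > α = 0.05, fail to reject H0; the data do not provide sufficient evidence against H0.

1.76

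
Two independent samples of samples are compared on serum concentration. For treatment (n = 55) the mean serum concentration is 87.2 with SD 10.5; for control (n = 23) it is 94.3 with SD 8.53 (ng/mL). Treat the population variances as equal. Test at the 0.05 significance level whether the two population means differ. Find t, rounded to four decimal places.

-2.8679

Let group 1 = treatment, group 2 = control. H0: μ_1 = μ_2; H1: μ_1 ≠ μ_2 (two-sample pooled-variance t-test, two-sided).
s_p² = [(55−1)·10.5² + (23−1)·8.53²]/(55+23−2) = 99.3979
t = (87.2 − 94.3)/√[99.3979·(1/55 + 1/23)] = -2.8679
df = n₁ + n₂ − 2 = 76
Two-sided p-value ≈ 0.0053
Since p ≈ 0.0053 < α = 0.05, reject H0; the evidence is statistically significant.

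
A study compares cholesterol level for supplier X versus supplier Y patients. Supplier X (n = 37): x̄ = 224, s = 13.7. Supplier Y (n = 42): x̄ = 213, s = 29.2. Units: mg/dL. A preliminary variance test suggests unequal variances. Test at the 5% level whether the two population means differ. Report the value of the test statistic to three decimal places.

Let group 1 = supplier X, group 2 = supplier Y. H0: μ_1 = μ_2; H1: μ_1 ≠ μ_2 (Welch's two-sample t-test, two-sided).
t = (x̄_1 − x̄_2)/√(s_1²/n_1 + s_2²/n_2) = (224 − 213)/√(13.7²/37 + 29.2²/42) = 2.184
Welch–Satterthwaite df ≈ 59.80
Two-sided p-value ≈ 0.0329
Since p ≈ 0.0329 < α = 0.05, reject H0; the data support H1.

2.184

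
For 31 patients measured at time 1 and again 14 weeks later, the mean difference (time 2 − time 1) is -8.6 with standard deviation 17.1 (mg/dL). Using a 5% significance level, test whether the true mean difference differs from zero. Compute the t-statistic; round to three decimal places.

H0: μ_d = 0; H1: μ_d ≠ 0 (paired t-test on the differences, two-sided).
t = d̄/(s_d/√n) = -8.6/(17.1/√31) = -2.800
df = n − 1 = 30
Two-sided p-value ≈ 0.009
Since p ≈ 0.009 < α = 0.05, reject H0; the evidence is statistically significant.

-2.800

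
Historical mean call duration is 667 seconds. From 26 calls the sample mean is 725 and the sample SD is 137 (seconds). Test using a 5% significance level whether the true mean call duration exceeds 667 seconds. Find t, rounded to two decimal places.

H0: μ = 667; H1: μ > 667 (one-sample t-test, right-tailed).
t = (x̄ − μ₀)/(s/√n) = (725 − 667)/(137/√26) = 2.16
df = n − 1 = 25
p-value = P(T ≥ 2.16) ≈ 0.0203
Since p ≈ 0.0203 < α = 0.05, reject H0; the evidence is statistically significant.

2.16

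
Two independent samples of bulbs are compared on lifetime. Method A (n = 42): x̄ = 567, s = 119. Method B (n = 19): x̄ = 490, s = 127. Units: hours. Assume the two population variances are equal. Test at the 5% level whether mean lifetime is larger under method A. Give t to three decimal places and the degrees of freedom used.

Let group 1 = method A, group 2 = method B. H0: μ_1 = μ_2; H1: μ_1 > μ_2 (two-sample pooled-variance t-test, right-tailed).
s_p² = [(42−1)·119² + (19−1)·127²]/(42+19−2) = 14761.4
t = (567 − 490)/√[14761.4·(1/42 + 1/19)] = 2.292
df = n₁ + n₂ − 2 = 59
p-value = P(T ≥ 2.292) ≈ 0.0127
Since p ≈ 0.0127 < α = 0.05, reject H0; the data support H1.

t = 2.292, df = 59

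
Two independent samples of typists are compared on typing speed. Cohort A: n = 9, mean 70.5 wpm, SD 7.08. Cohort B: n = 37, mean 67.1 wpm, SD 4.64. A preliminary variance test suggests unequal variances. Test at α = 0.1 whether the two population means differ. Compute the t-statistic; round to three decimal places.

Let group 1 = cohort A, group 2 = cohort B. H0: μ_1 = μ_2; H1: μ_1 ≠ μ_2 (Welch's two-sample t-test, two-sided).
t = (x̄_1 − x̄_2)/√(s_1²/n_1 + s_2²/n_2) = (70.5 − 67.1)/√(7.08²/9 + 4.64²/37) = 1.371
Welch–Satterthwaite df ≈ 9.74
Two-sided p-value ≈ 0.2012
Since p ≈ 0.2012 > α = 0.1, fail to reject H0; the data do not provide sufficient evidence against H0.

1.371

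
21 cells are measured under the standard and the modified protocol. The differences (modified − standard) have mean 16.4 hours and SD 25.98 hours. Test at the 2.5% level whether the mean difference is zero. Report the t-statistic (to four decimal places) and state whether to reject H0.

H0: μ_d = 0; H1: μ_d ≠ 0 (paired t-test on the differences, two-sided).
t = d̄/(s_d/√n) = 16.4/(25.98/√21) = 2.8928
df = n − 1 = 20
Two-sided p-value ≈ 0.009
Since p ≈ 0.009 < α = 0.025, reject H0; the data support H1.

t = 2.8928; reject H0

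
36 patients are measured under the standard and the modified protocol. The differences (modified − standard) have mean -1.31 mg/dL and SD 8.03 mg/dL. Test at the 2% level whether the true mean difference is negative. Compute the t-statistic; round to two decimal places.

H0: μ_d = 0; H1: μ_d < 0 (paired t-test on the differences, left-tailed).
t = d̄/(s_d/√n) = -1.31/(8.03/√36) = -0.98
df = n − 1 = 35
p-value = P(T ≤ -0.98) ≈ 0.167
Since p ≈ 0.167 > α = 0.02, fail to reject H0; the evidence is not statistically significant.

-0.98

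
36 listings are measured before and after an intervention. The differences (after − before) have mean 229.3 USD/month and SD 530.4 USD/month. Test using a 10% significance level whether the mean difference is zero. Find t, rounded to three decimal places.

H0: μ_d = 0; H1: μ_d ≠ 0 (paired t-test on the differences, two-sided).
t = d̄/(s_d/√n) = 229.3/(530.4/√36) = 2.594
df = n − 1 = 35
Two-sided p-value ≈ 0.014
Since p ≈ 0.014 < α = 0.1, reject H0; the evidence is statistically significant.

2.594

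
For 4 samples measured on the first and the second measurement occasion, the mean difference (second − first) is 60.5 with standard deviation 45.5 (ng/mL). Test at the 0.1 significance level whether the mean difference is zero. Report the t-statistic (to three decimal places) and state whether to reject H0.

H0: μ_d = 0; H1: μ_d ≠ 0 (paired t-test on the differences, two-sided).
t = d̄/(s_d/√n) = 60.5/(45.5/√4) = 2.659
df = n − 1 = 3
Two-sided p-value ≈ 0.0764
Since p ≈ 0.0764 < α = 0.1, reject H0; the data support H1.

t = 2.659; reject H0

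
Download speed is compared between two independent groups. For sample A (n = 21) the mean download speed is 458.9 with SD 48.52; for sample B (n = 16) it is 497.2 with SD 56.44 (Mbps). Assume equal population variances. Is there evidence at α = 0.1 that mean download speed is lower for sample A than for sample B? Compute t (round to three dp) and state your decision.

Let group 1 = sample A, group 2 = sample B. H0: μ_1 = μ_2; H1: μ_1 < μ_2 (two-sample pooled-variance t-test, left-tailed).
s_p² = [(21−1)·48.52² + (16−1)·56.44²]/(21+16−2) = 2710.45
t = (458.9 − 497.2)/√[2710.45·(1/21 + 1/16)] = -2.217
df = n₁ + n₂ − 2 = 35
p-value = P(T ≤ -2.217) ≈ 0.0166
Since p ≈ 0.0166 < α = 0.1, reject H0; the evidence is statistically significant.

t = -2.217; reject H0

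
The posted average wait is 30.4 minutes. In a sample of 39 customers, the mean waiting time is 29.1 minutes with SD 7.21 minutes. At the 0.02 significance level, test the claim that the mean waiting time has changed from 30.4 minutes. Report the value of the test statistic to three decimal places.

-1.126

H0: μ = 30.4; H1: μ ≠ 30.4 (one-sample t-test, two-sided).
t = (x̄ − μ₀)/(s/√n) = (29.1 − 30.4)/(7.21/√39) = -1.126
df = n − 1 = 38
Two-sided p-value ≈ 0.2672
Since p ≈ 0.2672 > α = 0.02, fail to reject H0; the data do not provide sufficient evidence against H0.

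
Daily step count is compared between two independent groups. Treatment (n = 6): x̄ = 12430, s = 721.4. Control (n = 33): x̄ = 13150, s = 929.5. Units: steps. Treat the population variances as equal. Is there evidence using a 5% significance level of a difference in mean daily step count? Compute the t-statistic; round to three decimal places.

-1.794

Let group 1 = treatment, group 2 = control. H0: μ_1 = μ_2; H1: μ_1 ≠ μ_2 (two-sample pooled-variance t-test, two-sided).
s_p² = [(6−1)·721.4² + (33−1)·929.5²]/(6+33−2) = 817544
t = (12430 − 13150)/√[817544·(1/6 + 1/33)] = -1.794
df = n₁ + n₂ − 2 = 37
Two-sided p-value ≈ 0.081
Since p ≈ 0.081 > α = 0.05, fail to reject H0; the data do not provide sufficient evidence against H0.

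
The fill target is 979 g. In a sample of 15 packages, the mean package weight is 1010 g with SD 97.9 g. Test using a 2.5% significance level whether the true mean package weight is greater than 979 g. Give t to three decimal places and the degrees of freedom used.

H0: μ = 979; H1: μ > 979 (one-sample t-test, right-tailed).
t = (x̄ − μ₀)/(s/√n) = (1010 − 979)/(97.9/√15) = 1.226
df = n − 1 = 14
p-value = P(T ≥ 1.226) ≈ 0.1201
Since p ≈ 0.1201 > α = 0.025, fail to reject H0; the evidence is not statistically significant.

t = 1.226, df = 14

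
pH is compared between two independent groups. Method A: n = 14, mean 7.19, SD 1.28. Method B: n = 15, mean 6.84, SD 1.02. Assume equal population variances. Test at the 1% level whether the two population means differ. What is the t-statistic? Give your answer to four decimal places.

Let group 1 = method A, group 2 = method B. H0: μ_1 = μ_2; H1: μ_1 ≠ μ_2 (two-sample pooled-variance t-test, two-sided).
s_p² = [(14−1)·1.28² + (15−1)·1.02²]/(14+15−2) = 1.32833
t = (7.19 − 6.84)/√[1.32833·(1/14 + 1/15)] = 0.8172
df = n₁ + n₂ − 2 = 27
Two-sided p-value ≈ 0.421
Since p ≈ 0.421 > α = 0.01, fail to reject H0; the data do not provide sufficient evidence against H0.

0.8172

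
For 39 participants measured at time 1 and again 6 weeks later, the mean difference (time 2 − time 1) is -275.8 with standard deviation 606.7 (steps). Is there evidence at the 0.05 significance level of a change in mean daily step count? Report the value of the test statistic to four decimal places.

-2.8389

H0: μ_d = 0; H1: μ_d ≠ 0 (paired t-test on the differences, two-sided).
t = d̄/(s_d/√n) = -275.8/(606.7/√39) = -2.8389
df = n − 1 = 38
Two-sided p-value ≈ 0.0072
Since p ≈ 0.0072 < α = 0.05, reject H0; the data support H1.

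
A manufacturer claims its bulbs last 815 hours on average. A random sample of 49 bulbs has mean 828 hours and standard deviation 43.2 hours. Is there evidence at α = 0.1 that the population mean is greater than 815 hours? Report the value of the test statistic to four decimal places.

2.1065

H0: μ = 815; H1: μ > 815 (one-sample t-test, right-tailed).
t = (x̄ − μ₀)/(s/√n) = (828 − 815)/(43.2/√49) = 2.1065
df = n − 1 = 48
p-value = P(T ≥ 2.1065) ≈ 0.0202
Since p ≈ 0.0202 < α = 0.1, reject H0; the data support H1.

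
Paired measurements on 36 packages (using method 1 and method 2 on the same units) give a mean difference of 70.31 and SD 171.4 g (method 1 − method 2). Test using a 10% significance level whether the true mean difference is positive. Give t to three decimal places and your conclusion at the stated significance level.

t = 2.461; reject H0

H0: μ_d = 0; H1: μ_d > 0 (paired t-test on the differences, right-tailed).
t = d̄/(s_d/√n) = 70.31/(171.4/√36) = 2.461
df = n − 1 = 35
p-value = P(T ≥ 2.461) ≈ 0.009
Since p ≈ 0.009 < α = 0.1, reject H0; the data support H1.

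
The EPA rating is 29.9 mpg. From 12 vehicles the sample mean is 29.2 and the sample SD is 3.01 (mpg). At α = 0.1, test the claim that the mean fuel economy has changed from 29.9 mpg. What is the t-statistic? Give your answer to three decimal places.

H0: μ = 29.9; H1: μ ≠ 29.9 (one-sample t-test, two-sided).
t = (x̄ − μ₀)/(s/√n) = (29.2 − 29.9)/(3.01/√12) = -0.806
df = n − 1 = 11
Two-sided p-value ≈ 0.4375
Since p ≈ 0.4375 > α = 0.1, fail to reject H0; the evidence is not statistically significant.

-0.806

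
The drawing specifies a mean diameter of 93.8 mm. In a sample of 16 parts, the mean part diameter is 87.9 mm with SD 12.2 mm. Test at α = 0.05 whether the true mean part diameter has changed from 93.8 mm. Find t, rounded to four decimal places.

H0: μ = 93.8; H1: μ ≠ 93.8 (one-sample t-test, two-sided).
t = (x̄ − μ₀)/(s/√n) = (87.9 − 93.8)/(12.2/√16) = -1.9344
df = n − 1 = 15
Two-sided p-value ≈ 0.072
Since p ≈ 0.072 > α = 0.05, fail to reject H0; the data do not provide sufficient evidence against H0.

-1.9344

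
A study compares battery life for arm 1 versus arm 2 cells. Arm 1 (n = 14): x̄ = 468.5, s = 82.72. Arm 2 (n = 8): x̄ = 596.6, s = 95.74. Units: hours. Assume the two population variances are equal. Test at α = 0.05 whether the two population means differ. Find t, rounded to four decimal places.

-3.3033

Let group 1 = arm 1, group 2 = arm 2. H0: μ_1 = μ_2; H1: μ_1 ≠ μ_2 (two-sample pooled-variance t-test, two-sided).
s_p² = [(14−1)·82.72² + (8−1)·95.74²]/(14+8−2) = 7655.84
t = (468.5 − 596.6)/√[7655.84·(1/14 + 1/8)] = -3.3033
df = n₁ + n₂ − 2 = 20
Two-sided p-value ≈ 0.004
Since p ≈ 0.004 < α = 0.05, reject H0; the data support H1.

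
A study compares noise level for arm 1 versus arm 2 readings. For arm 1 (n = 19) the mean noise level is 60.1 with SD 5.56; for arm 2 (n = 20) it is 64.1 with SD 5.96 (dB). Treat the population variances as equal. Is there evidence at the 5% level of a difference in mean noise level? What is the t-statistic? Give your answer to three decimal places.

-2.164

Let group 1 = arm 1, group 2 = arm 2. H0: μ_1 = μ_2; H1: μ_1 ≠ μ_2 (two-sample pooled-variance t-test, two-sided).
s_p² = [(19−1)·5.56² + (20−1)·5.96²]/(19+20−2) = 33.2799
t = (60.1 − 64.1)/√[33.2799·(1/19 + 1/20)] = -2.164
df = n₁ + n₂ − 2 = 37
Two-sided p-value ≈ 0.037
Since p ≈ 0.037 < α = 0.05, reject H0; the evidence is statistically significant.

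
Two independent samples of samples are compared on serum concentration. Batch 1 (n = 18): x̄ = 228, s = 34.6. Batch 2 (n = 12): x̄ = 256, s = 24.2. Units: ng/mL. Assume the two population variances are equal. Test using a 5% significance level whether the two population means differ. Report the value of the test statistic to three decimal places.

Let group 1 = batch 1, group 2 = batch 2. H0: μ_1 = μ_2; H1: μ_1 ≠ μ_2 (two-sample pooled-variance t-test, two-sided).
s_p² = [(18−1)·34.6² + (12−1)·24.2²]/(18+12−2) = 956.92
t = (228 − 256)/√[956.92·(1/18 + 1/12)] = -2.429
df = n₁ + n₂ − 2 = 28
Two-sided p-value ≈ 0.022
Since p ≈ 0.022 < α = 0.05, reject H0; the evidence is statistically significant.

-2.429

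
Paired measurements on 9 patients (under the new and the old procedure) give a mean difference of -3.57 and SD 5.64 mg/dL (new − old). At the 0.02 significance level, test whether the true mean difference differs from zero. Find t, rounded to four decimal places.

-1.8989

H0: μ_d = 0; H1: μ_d ≠ 0 (paired t-test on the differences, two-sided).
t = d̄/(s_d/√n) = -3.57/(5.64/√9) = -1.8989
df = n − 1 = 8
Two-sided p-value ≈ 0.094
Since p ≈ 0.094 > α = 0.02, fail to reject H0; the evidence is not statistically significant.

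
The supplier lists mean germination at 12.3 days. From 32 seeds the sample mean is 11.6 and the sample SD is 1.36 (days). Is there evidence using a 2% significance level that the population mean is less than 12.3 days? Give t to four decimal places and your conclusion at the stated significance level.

H0: μ = 12.3; H1: μ < 12.3 (one-sample t-test, left-tailed).
t = (x̄ − μ₀)/(s/√n) = (11.6 − 12.3)/(1.36/√32) = -2.9116
df = n − 1 = 31
p-value = P(T ≤ -2.9116) ≈ 0.0033
Since p ≈ 0.0033 < α = 0.02, reject H0; the data support H1.

t = -2.9116; reject H0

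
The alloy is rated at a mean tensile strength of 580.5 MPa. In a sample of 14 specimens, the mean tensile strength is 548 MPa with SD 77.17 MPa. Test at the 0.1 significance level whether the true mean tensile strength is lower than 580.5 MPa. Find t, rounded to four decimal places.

-1.5758

H0: μ = 580.5; H1: μ < 580.5 (one-sample t-test, left-tailed).
t = (x̄ − μ₀)/(s/√n) = (548 − 580.5)/(77.17/√14) = -1.5758
df = n − 1 = 13
p-value = P(T ≤ -1.5758) ≈ 0.070
Since p ≈ 0.070 < α = 0.1, reject H0; the evidence is statistically significant.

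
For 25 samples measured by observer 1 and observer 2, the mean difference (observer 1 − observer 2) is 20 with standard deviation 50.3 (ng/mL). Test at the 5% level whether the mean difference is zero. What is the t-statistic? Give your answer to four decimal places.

H0: μ_d = 0; H1: μ_d ≠ 0 (paired t-test on the differences, two-sided).
t = d̄/(s_d/√n) = 20/(50.3/√25) = 1.9881
df = n − 1 = 24
Two-sided p-value ≈ 0.058
Since p ≈ 0.058 > α = 0.05, fail to reject H0; the data do not provide sufficient evidence against H0.

1.9881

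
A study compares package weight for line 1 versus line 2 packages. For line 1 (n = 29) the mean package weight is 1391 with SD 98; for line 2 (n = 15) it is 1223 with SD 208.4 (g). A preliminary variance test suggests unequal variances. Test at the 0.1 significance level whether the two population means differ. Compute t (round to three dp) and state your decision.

Let group 1 = line 1, group 2 = line 2. H0: μ_1 = μ_2; H1: μ_1 ≠ μ_2 (Welch's two-sample t-test, two-sided).
t = (x̄_1 − x̄_2)/√(s_1²/n_1 + s_2²/n_2) = (1391 − 1223)/√(98²/29 + 208.4²/15) = 2.958
Welch–Satterthwaite df ≈ 17.27
Two-sided p-value ≈ 0.009
Since p ≈ 0.009 < α = 0.1, reject H0; the data support H1.

t = 2.958; reject H0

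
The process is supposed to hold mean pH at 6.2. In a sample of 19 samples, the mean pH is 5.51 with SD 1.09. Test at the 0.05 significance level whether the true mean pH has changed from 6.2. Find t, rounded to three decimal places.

-2.759

H0: μ = 6.2; H1: μ ≠ 6.2 (one-sample t-test, two-sided).
t = (x̄ − μ₀)/(s/√n) = (5.51 − 6.2)/(1.09/√19) = -2.759
df = n − 1 = 18
Two-sided p-value ≈ 0.0129
Since p ≈ 0.0129 < α = 0.05, reject H0; the evidence is statistically significant.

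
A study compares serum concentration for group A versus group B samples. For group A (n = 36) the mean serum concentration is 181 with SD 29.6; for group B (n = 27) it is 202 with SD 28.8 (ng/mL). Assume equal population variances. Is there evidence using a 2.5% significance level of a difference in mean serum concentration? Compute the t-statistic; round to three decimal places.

-2.819

Let group 1 = group A, group 2 = group B. H0: μ_1 = μ_2; H1: μ_1 ≠ μ_2 (two-sample pooled-variance t-test, two-sided).
s_p² = [(36−1)·29.6² + (27−1)·28.8²]/(36+27−2) = 856.247
t = (181 − 202)/√[856.247·(1/36 + 1/27)] = -2.819
df = n₁ + n₂ − 2 = 61
Two-sided p-value ≈ 0.006
Since p ≈ 0.006 < α = 0.025, reject H0; the evidence is statistically significant.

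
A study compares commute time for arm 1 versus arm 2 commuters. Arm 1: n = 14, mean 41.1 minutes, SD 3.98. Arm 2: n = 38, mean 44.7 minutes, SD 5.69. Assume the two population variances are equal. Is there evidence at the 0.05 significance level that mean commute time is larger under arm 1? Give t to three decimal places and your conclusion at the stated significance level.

t = -2.173; fail to reject H0

Let group 1 = arm 1, group 2 = arm 2. H0: μ_1 = μ_2; H1: μ_1 > μ_2 (two-sample pooled-variance t-test, right-tailed).
s_p² = [(14−1)·3.98² + (38−1)·5.69²]/(14+38−2) = 28.0768
t = (41.1 − 44.7)/√[28.0768·(1/14 + 1/38)] = -2.173
df = n₁ + n₂ − 2 = 50
p-value = P(T ≥ -2.173) ≈ 0.9827
Since p ≈ 0.9827 > α = 0.05, fail to reject H0; the data do not provide sufficient evidence against H0.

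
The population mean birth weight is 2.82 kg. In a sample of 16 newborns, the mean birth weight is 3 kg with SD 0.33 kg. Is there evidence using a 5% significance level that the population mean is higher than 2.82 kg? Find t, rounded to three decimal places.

2.182

H0: μ = 2.82; H1: μ > 2.82 (one-sample t-test, right-tailed).
t = (x̄ − μ₀)/(s/√n) = (3 − 2.82)/(0.33/√16) = 2.182
df = n − 1 = 15
p-value = P(T ≥ 2.182) ≈ 0.0227
Since p ≈ 0.0227 < α = 0.05, reject H0; the data support H1.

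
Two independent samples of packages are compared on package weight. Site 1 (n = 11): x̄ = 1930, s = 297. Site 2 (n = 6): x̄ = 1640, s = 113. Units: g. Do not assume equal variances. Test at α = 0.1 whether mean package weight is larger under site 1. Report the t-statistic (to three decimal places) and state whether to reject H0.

t = 2.879; reject H0

Let group 1 = site 1, group 2 = site 2. H0: μ_1 = μ_2; H1: μ_1 > μ_2 (Welch's two-sample t-test, right-tailed).
t = (x̄_1 − x̄_2)/√(s_1²/n_1 + s_2²/n_2) = (1930 − 1640)/√(297²/11 + 113²/6) = 2.879
Welch–Satterthwaite df ≈ 14.04
p-value = P(T ≥ 2.879) ≈ 0.006
Since p ≈ 0.006 < α = 0.1, reject H0; the data support H1.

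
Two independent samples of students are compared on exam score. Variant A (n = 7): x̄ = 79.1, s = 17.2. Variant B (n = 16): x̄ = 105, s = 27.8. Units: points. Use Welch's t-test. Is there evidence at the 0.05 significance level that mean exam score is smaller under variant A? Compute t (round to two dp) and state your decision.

Let group 1 = variant A, group 2 = variant B. H0: μ_1 = μ_2; H1: μ_1 < μ_2 (Welch's two-sample t-test, left-tailed).
t = (x̄_1 − x̄_2)/√(s_1²/n_1 + s_2²/n_2) = (79.1 − 105)/√(17.2²/7 + 27.8²/16) = -2.72
Welch–Satterthwaite df ≈ 18.10
p-value = P(T ≤ -2.72) ≈ 0.007
Since p ≈ 0.007 < α = 0.05, reject H0; the data support H1.

t = -2.72; reject H0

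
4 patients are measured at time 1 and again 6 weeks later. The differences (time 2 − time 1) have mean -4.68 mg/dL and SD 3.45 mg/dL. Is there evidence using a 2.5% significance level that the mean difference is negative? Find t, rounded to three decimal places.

-2.713

H0: μ_d = 0; H1: μ_d < 0 (paired t-test on the differences, left-tailed).
t = d̄/(s_d/√n) = -4.68/(3.45/√4) = -2.713
df = n − 1 = 3
p-value = P(T ≤ -2.713) ≈ 0.036
Since p ≈ 0.036 > α = 0.025, fail to reject H0; the evidence is not statistically significant.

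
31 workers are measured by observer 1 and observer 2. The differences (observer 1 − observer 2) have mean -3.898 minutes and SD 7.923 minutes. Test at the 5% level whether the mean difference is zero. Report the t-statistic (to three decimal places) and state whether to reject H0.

t = -2.739; reject H0

H0: μ_d = 0; H1: μ_d ≠ 0 (paired t-test on the differences, two-sided).
t = d̄/(s_d/√n) = -3.898/(7.923/√31) = -2.739
df = n − 1 = 30
Two-sided p-value ≈ 0.010
Since p ≈ 0.010 < α = 0.05, reject H0; the data support H1.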